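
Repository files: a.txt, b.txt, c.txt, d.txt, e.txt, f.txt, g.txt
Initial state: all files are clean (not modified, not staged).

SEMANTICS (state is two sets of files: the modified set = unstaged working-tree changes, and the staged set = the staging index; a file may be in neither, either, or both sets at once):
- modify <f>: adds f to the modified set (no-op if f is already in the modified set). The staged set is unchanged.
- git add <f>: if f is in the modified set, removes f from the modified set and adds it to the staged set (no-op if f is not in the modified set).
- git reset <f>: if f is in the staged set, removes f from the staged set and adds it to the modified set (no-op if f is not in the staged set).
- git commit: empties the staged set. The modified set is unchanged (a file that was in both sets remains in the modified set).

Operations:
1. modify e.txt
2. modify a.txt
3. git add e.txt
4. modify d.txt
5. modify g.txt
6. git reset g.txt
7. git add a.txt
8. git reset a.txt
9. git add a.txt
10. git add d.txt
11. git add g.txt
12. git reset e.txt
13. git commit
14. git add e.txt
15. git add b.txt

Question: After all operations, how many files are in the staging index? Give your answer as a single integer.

Answer: 1

Derivation:
After op 1 (modify e.txt): modified={e.txt} staged={none}
After op 2 (modify a.txt): modified={a.txt, e.txt} staged={none}
After op 3 (git add e.txt): modified={a.txt} staged={e.txt}
After op 4 (modify d.txt): modified={a.txt, d.txt} staged={e.txt}
After op 5 (modify g.txt): modified={a.txt, d.txt, g.txt} staged={e.txt}
After op 6 (git reset g.txt): modified={a.txt, d.txt, g.txt} staged={e.txt}
After op 7 (git add a.txt): modified={d.txt, g.txt} staged={a.txt, e.txt}
After op 8 (git reset a.txt): modified={a.txt, d.txt, g.txt} staged={e.txt}
After op 9 (git add a.txt): modified={d.txt, g.txt} staged={a.txt, e.txt}
After op 10 (git add d.txt): modified={g.txt} staged={a.txt, d.txt, e.txt}
After op 11 (git add g.txt): modified={none} staged={a.txt, d.txt, e.txt, g.txt}
After op 12 (git reset e.txt): modified={e.txt} staged={a.txt, d.txt, g.txt}
After op 13 (git commit): modified={e.txt} staged={none}
After op 14 (git add e.txt): modified={none} staged={e.txt}
After op 15 (git add b.txt): modified={none} staged={e.txt}
Final staged set: {e.txt} -> count=1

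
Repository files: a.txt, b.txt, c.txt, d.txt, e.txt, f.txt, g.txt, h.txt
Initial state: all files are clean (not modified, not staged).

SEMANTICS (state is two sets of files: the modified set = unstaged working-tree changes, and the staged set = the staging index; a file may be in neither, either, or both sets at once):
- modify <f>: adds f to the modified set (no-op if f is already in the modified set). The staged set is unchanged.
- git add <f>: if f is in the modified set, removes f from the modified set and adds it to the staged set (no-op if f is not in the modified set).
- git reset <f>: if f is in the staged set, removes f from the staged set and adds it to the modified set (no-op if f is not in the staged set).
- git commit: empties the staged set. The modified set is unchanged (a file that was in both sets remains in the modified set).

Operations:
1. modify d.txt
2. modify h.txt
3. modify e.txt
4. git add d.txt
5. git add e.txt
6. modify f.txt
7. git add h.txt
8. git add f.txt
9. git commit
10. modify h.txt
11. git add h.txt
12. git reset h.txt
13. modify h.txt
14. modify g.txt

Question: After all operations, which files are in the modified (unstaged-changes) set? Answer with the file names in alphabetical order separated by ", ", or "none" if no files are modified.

Answer: g.txt, h.txt

Derivation:
After op 1 (modify d.txt): modified={d.txt} staged={none}
After op 2 (modify h.txt): modified={d.txt, h.txt} staged={none}
After op 3 (modify e.txt): modified={d.txt, e.txt, h.txt} staged={none}
After op 4 (git add d.txt): modified={e.txt, h.txt} staged={d.txt}
After op 5 (git add e.txt): modified={h.txt} staged={d.txt, e.txt}
After op 6 (modify f.txt): modified={f.txt, h.txt} staged={d.txt, e.txt}
After op 7 (git add h.txt): modified={f.txt} staged={d.txt, e.txt, h.txt}
After op 8 (git add f.txt): modified={none} staged={d.txt, e.txt, f.txt, h.txt}
After op 9 (git commit): modified={none} staged={none}
After op 10 (modify h.txt): modified={h.txt} staged={none}
After op 11 (git add h.txt): modified={none} staged={h.txt}
After op 12 (git reset h.txt): modified={h.txt} staged={none}
After op 13 (modify h.txt): modified={h.txt} staged={none}
After op 14 (modify g.txt): modified={g.txt, h.txt} staged={none}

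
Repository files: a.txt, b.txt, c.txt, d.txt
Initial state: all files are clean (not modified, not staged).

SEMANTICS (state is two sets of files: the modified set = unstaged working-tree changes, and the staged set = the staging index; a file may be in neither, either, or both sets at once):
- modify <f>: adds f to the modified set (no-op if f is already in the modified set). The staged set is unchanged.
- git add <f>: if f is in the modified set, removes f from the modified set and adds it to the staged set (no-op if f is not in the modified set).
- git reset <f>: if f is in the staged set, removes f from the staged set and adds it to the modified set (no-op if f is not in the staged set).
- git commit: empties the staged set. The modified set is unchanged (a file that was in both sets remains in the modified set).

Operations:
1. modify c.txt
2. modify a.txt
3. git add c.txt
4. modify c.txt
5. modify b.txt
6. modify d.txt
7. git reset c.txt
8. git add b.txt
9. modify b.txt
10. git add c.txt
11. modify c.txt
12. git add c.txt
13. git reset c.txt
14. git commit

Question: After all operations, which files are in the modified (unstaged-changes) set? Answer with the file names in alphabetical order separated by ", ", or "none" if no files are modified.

After op 1 (modify c.txt): modified={c.txt} staged={none}
After op 2 (modify a.txt): modified={a.txt, c.txt} staged={none}
After op 3 (git add c.txt): modified={a.txt} staged={c.txt}
After op 4 (modify c.txt): modified={a.txt, c.txt} staged={c.txt}
After op 5 (modify b.txt): modified={a.txt, b.txt, c.txt} staged={c.txt}
After op 6 (modify d.txt): modified={a.txt, b.txt, c.txt, d.txt} staged={c.txt}
After op 7 (git reset c.txt): modified={a.txt, b.txt, c.txt, d.txt} staged={none}
After op 8 (git add b.txt): modified={a.txt, c.txt, d.txt} staged={b.txt}
After op 9 (modify b.txt): modified={a.txt, b.txt, c.txt, d.txt} staged={b.txt}
After op 10 (git add c.txt): modified={a.txt, b.txt, d.txt} staged={b.txt, c.txt}
After op 11 (modify c.txt): modified={a.txt, b.txt, c.txt, d.txt} staged={b.txt, c.txt}
After op 12 (git add c.txt): modified={a.txt, b.txt, d.txt} staged={b.txt, c.txt}
After op 13 (git reset c.txt): modified={a.txt, b.txt, c.txt, d.txt} staged={b.txt}
After op 14 (git commit): modified={a.txt, b.txt, c.txt, d.txt} staged={none}

Answer: a.txt, b.txt, c.txt, d.txt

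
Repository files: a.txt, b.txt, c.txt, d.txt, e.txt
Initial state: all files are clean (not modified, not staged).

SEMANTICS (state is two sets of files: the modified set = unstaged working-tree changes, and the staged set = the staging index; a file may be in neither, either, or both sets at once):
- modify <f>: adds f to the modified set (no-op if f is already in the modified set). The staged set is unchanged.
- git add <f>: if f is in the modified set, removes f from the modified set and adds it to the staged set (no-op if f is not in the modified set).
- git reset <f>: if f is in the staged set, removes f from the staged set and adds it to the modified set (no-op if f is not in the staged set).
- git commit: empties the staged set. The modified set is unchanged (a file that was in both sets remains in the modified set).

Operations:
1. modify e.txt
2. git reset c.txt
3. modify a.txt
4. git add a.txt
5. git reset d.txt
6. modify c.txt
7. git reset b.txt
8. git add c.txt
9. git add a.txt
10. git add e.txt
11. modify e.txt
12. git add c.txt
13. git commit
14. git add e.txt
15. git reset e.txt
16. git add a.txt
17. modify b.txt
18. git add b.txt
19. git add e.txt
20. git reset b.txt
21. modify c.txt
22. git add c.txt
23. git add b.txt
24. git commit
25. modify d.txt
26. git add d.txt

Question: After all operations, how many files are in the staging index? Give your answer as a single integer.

Answer: 1

Derivation:
After op 1 (modify e.txt): modified={e.txt} staged={none}
After op 2 (git reset c.txt): modified={e.txt} staged={none}
After op 3 (modify a.txt): modified={a.txt, e.txt} staged={none}
After op 4 (git add a.txt): modified={e.txt} staged={a.txt}
After op 5 (git reset d.txt): modified={e.txt} staged={a.txt}
After op 6 (modify c.txt): modified={c.txt, e.txt} staged={a.txt}
After op 7 (git reset b.txt): modified={c.txt, e.txt} staged={a.txt}
After op 8 (git add c.txt): modified={e.txt} staged={a.txt, c.txt}
After op 9 (git add a.txt): modified={e.txt} staged={a.txt, c.txt}
After op 10 (git add e.txt): modified={none} staged={a.txt, c.txt, e.txt}
After op 11 (modify e.txt): modified={e.txt} staged={a.txt, c.txt, e.txt}
After op 12 (git add c.txt): modified={e.txt} staged={a.txt, c.txt, e.txt}
After op 13 (git commit): modified={e.txt} staged={none}
After op 14 (git add e.txt): modified={none} staged={e.txt}
After op 15 (git reset e.txt): modified={e.txt} staged={none}
After op 16 (git add a.txt): modified={e.txt} staged={none}
After op 17 (modify b.txt): modified={b.txt, e.txt} staged={none}
After op 18 (git add b.txt): modified={e.txt} staged={b.txt}
After op 19 (git add e.txt): modified={none} staged={b.txt, e.txt}
After op 20 (git reset b.txt): modified={b.txt} staged={e.txt}
After op 21 (modify c.txt): modified={b.txt, c.txt} staged={e.txt}
After op 22 (git add c.txt): modified={b.txt} staged={c.txt, e.txt}
After op 23 (git add b.txt): modified={none} staged={b.txt, c.txt, e.txt}
After op 24 (git commit): modified={none} staged={none}
After op 25 (modify d.txt): modified={d.txt} staged={none}
After op 26 (git add d.txt): modified={none} staged={d.txt}
Final staged set: {d.txt} -> count=1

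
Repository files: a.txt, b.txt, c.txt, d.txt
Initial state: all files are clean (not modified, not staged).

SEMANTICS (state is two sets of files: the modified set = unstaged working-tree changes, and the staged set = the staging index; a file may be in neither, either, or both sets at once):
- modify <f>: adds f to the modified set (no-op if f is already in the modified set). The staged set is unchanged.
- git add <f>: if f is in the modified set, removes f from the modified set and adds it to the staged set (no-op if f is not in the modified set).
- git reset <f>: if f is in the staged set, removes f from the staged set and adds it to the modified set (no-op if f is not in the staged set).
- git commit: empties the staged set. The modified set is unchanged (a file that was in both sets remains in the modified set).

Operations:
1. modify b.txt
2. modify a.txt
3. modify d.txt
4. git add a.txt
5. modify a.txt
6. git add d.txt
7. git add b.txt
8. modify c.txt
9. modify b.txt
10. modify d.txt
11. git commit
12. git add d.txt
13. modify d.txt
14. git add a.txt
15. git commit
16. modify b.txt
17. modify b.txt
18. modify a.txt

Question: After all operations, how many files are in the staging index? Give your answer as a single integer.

After op 1 (modify b.txt): modified={b.txt} staged={none}
After op 2 (modify a.txt): modified={a.txt, b.txt} staged={none}
After op 3 (modify d.txt): modified={a.txt, b.txt, d.txt} staged={none}
After op 4 (git add a.txt): modified={b.txt, d.txt} staged={a.txt}
After op 5 (modify a.txt): modified={a.txt, b.txt, d.txt} staged={a.txt}
After op 6 (git add d.txt): modified={a.txt, b.txt} staged={a.txt, d.txt}
After op 7 (git add b.txt): modified={a.txt} staged={a.txt, b.txt, d.txt}
After op 8 (modify c.txt): modified={a.txt, c.txt} staged={a.txt, b.txt, d.txt}
After op 9 (modify b.txt): modified={a.txt, b.txt, c.txt} staged={a.txt, b.txt, d.txt}
After op 10 (modify d.txt): modified={a.txt, b.txt, c.txt, d.txt} staged={a.txt, b.txt, d.txt}
After op 11 (git commit): modified={a.txt, b.txt, c.txt, d.txt} staged={none}
After op 12 (git add d.txt): modified={a.txt, b.txt, c.txt} staged={d.txt}
After op 13 (modify d.txt): modified={a.txt, b.txt, c.txt, d.txt} staged={d.txt}
After op 14 (git add a.txt): modified={b.txt, c.txt, d.txt} staged={a.txt, d.txt}
After op 15 (git commit): modified={b.txt, c.txt, d.txt} staged={none}
After op 16 (modify b.txt): modified={b.txt, c.txt, d.txt} staged={none}
After op 17 (modify b.txt): modified={b.txt, c.txt, d.txt} staged={none}
After op 18 (modify a.txt): modified={a.txt, b.txt, c.txt, d.txt} staged={none}
Final staged set: {none} -> count=0

Answer: 0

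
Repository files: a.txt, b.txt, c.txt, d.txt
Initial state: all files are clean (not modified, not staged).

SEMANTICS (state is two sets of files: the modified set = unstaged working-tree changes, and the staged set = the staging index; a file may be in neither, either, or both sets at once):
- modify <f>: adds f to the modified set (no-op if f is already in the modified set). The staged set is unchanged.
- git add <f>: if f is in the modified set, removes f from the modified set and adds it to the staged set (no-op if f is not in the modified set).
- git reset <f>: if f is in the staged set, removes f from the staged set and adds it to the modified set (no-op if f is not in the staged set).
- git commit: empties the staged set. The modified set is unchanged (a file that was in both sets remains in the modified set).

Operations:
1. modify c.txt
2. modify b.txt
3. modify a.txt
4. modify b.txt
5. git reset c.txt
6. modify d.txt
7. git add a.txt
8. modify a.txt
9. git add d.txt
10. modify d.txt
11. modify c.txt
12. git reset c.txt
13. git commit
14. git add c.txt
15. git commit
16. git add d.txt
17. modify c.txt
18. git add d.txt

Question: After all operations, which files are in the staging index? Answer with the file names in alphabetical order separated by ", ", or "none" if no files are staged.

Answer: d.txt

Derivation:
After op 1 (modify c.txt): modified={c.txt} staged={none}
After op 2 (modify b.txt): modified={b.txt, c.txt} staged={none}
After op 3 (modify a.txt): modified={a.txt, b.txt, c.txt} staged={none}
After op 4 (modify b.txt): modified={a.txt, b.txt, c.txt} staged={none}
After op 5 (git reset c.txt): modified={a.txt, b.txt, c.txt} staged={none}
After op 6 (modify d.txt): modified={a.txt, b.txt, c.txt, d.txt} staged={none}
After op 7 (git add a.txt): modified={b.txt, c.txt, d.txt} staged={a.txt}
After op 8 (modify a.txt): modified={a.txt, b.txt, c.txt, d.txt} staged={a.txt}
After op 9 (git add d.txt): modified={a.txt, b.txt, c.txt} staged={a.txt, d.txt}
After op 10 (modify d.txt): modified={a.txt, b.txt, c.txt, d.txt} staged={a.txt, d.txt}
After op 11 (modify c.txt): modified={a.txt, b.txt, c.txt, d.txt} staged={a.txt, d.txt}
After op 12 (git reset c.txt): modified={a.txt, b.txt, c.txt, d.txt} staged={a.txt, d.txt}
After op 13 (git commit): modified={a.txt, b.txt, c.txt, d.txt} staged={none}
After op 14 (git add c.txt): modified={a.txt, b.txt, d.txt} staged={c.txt}
After op 15 (git commit): modified={a.txt, b.txt, d.txt} staged={none}
After op 16 (git add d.txt): modified={a.txt, b.txt} staged={d.txt}
After op 17 (modify c.txt): modified={a.txt, b.txt, c.txt} staged={d.txt}
After op 18 (git add d.txt): modified={a.txt, b.txt, c.txt} staged={d.txt}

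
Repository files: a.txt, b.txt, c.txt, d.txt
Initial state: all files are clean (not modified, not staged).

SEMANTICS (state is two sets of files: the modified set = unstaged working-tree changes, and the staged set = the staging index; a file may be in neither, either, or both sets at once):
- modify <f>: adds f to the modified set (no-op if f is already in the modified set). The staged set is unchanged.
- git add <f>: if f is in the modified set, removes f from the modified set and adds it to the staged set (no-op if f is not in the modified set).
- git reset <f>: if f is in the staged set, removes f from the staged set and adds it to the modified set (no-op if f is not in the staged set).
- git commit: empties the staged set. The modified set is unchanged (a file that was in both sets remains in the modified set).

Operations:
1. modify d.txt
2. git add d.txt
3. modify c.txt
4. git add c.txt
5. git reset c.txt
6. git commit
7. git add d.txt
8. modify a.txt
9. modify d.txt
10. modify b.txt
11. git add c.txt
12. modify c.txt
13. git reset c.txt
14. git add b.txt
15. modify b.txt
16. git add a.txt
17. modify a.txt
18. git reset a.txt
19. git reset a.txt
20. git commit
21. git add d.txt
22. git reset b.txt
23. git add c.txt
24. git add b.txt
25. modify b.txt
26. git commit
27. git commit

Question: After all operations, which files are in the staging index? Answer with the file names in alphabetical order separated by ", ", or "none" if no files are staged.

Answer: none

Derivation:
After op 1 (modify d.txt): modified={d.txt} staged={none}
After op 2 (git add d.txt): modified={none} staged={d.txt}
After op 3 (modify c.txt): modified={c.txt} staged={d.txt}
After op 4 (git add c.txt): modified={none} staged={c.txt, d.txt}
After op 5 (git reset c.txt): modified={c.txt} staged={d.txt}
After op 6 (git commit): modified={c.txt} staged={none}
After op 7 (git add d.txt): modified={c.txt} staged={none}
After op 8 (modify a.txt): modified={a.txt, c.txt} staged={none}
After op 9 (modify d.txt): modified={a.txt, c.txt, d.txt} staged={none}
After op 10 (modify b.txt): modified={a.txt, b.txt, c.txt, d.txt} staged={none}
After op 11 (git add c.txt): modified={a.txt, b.txt, d.txt} staged={c.txt}
After op 12 (modify c.txt): modified={a.txt, b.txt, c.txt, d.txt} staged={c.txt}
After op 13 (git reset c.txt): modified={a.txt, b.txt, c.txt, d.txt} staged={none}
After op 14 (git add b.txt): modified={a.txt, c.txt, d.txt} staged={b.txt}
After op 15 (modify b.txt): modified={a.txt, b.txt, c.txt, d.txt} staged={b.txt}
After op 16 (git add a.txt): modified={b.txt, c.txt, d.txt} staged={a.txt, b.txt}
After op 17 (modify a.txt): modified={a.txt, b.txt, c.txt, d.txt} staged={a.txt, b.txt}
After op 18 (git reset a.txt): modified={a.txt, b.txt, c.txt, d.txt} staged={b.txt}
After op 19 (git reset a.txt): modified={a.txt, b.txt, c.txt, d.txt} staged={b.txt}
After op 20 (git commit): modified={a.txt, b.txt, c.txt, d.txt} staged={none}
After op 21 (git add d.txt): modified={a.txt, b.txt, c.txt} staged={d.txt}
After op 22 (git reset b.txt): modified={a.txt, b.txt, c.txt} staged={d.txt}
After op 23 (git add c.txt): modified={a.txt, b.txt} staged={c.txt, d.txt}
After op 24 (git add b.txt): modified={a.txt} staged={b.txt, c.txt, d.txt}
After op 25 (modify b.txt): modified={a.txt, b.txt} staged={b.txt, c.txt, d.txt}
After op 26 (git commit): modified={a.txt, b.txt} staged={none}
After op 27 (git commit): modified={a.txt, b.txt} staged={none}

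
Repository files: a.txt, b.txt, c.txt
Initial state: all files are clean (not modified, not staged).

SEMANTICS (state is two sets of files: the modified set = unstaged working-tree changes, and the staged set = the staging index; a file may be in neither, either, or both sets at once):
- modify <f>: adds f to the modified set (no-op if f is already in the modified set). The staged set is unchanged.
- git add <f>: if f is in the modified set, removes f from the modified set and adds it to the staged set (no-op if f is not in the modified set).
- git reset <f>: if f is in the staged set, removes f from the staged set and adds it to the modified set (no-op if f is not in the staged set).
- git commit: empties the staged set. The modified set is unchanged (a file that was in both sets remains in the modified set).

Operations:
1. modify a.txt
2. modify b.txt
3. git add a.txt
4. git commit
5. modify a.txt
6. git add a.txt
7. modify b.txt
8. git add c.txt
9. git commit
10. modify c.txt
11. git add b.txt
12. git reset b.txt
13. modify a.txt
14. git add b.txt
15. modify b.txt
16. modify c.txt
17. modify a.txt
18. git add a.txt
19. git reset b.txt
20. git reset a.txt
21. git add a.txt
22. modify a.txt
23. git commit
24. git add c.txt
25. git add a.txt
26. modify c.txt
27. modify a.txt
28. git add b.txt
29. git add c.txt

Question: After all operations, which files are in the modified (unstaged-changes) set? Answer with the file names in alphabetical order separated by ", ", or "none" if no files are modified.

Answer: a.txt

Derivation:
After op 1 (modify a.txt): modified={a.txt} staged={none}
After op 2 (modify b.txt): modified={a.txt, b.txt} staged={none}
After op 3 (git add a.txt): modified={b.txt} staged={a.txt}
After op 4 (git commit): modified={b.txt} staged={none}
After op 5 (modify a.txt): modified={a.txt, b.txt} staged={none}
After op 6 (git add a.txt): modified={b.txt} staged={a.txt}
After op 7 (modify b.txt): modified={b.txt} staged={a.txt}
After op 8 (git add c.txt): modified={b.txt} staged={a.txt}
After op 9 (git commit): modified={b.txt} staged={none}
After op 10 (modify c.txt): modified={b.txt, c.txt} staged={none}
After op 11 (git add b.txt): modified={c.txt} staged={b.txt}
After op 12 (git reset b.txt): modified={b.txt, c.txt} staged={none}
After op 13 (modify a.txt): modified={a.txt, b.txt, c.txt} staged={none}
After op 14 (git add b.txt): modified={a.txt, c.txt} staged={b.txt}
After op 15 (modify b.txt): modified={a.txt, b.txt, c.txt} staged={b.txt}
After op 16 (modify c.txt): modified={a.txt, b.txt, c.txt} staged={b.txt}
After op 17 (modify a.txt): modified={a.txt, b.txt, c.txt} staged={b.txt}
After op 18 (git add a.txt): modified={b.txt, c.txt} staged={a.txt, b.txt}
After op 19 (git reset b.txt): modified={b.txt, c.txt} staged={a.txt}
After op 20 (git reset a.txt): modified={a.txt, b.txt, c.txt} staged={none}
After op 21 (git add a.txt): modified={b.txt, c.txt} staged={a.txt}
After op 22 (modify a.txt): modified={a.txt, b.txt, c.txt} staged={a.txt}
After op 23 (git commit): modified={a.txt, b.txt, c.txt} staged={none}
After op 24 (git add c.txt): modified={a.txt, b.txt} staged={c.txt}
After op 25 (git add a.txt): modified={b.txt} staged={a.txt, c.txt}
After op 26 (modify c.txt): modified={b.txt, c.txt} staged={a.txt, c.txt}
After op 27 (modify a.txt): modified={a.txt, b.txt, c.txt} staged={a.txt, c.txt}
After op 28 (git add b.txt): modified={a.txt, c.txt} staged={a.txt, b.txt, c.txt}
After op 29 (git add c.txt): modified={a.txt} staged={a.txt, b.txt, c.txt}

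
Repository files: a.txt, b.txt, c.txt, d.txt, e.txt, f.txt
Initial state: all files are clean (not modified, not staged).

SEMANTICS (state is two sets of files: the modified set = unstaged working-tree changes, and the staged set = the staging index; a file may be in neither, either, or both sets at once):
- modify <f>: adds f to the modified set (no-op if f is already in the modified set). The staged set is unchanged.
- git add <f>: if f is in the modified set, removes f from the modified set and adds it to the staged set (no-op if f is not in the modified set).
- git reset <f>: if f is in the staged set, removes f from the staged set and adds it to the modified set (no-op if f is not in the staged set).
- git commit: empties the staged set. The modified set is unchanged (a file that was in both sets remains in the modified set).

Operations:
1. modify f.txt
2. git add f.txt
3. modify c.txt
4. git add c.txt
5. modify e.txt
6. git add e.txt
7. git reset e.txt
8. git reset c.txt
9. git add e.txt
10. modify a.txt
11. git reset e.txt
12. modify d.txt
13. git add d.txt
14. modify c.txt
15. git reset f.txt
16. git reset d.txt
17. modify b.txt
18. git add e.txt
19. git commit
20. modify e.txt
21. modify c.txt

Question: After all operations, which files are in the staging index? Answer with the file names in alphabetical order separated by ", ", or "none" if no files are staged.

Answer: none

Derivation:
After op 1 (modify f.txt): modified={f.txt} staged={none}
After op 2 (git add f.txt): modified={none} staged={f.txt}
After op 3 (modify c.txt): modified={c.txt} staged={f.txt}
After op 4 (git add c.txt): modified={none} staged={c.txt, f.txt}
After op 5 (modify e.txt): modified={e.txt} staged={c.txt, f.txt}
After op 6 (git add e.txt): modified={none} staged={c.txt, e.txt, f.txt}
After op 7 (git reset e.txt): modified={e.txt} staged={c.txt, f.txt}
After op 8 (git reset c.txt): modified={c.txt, e.txt} staged={f.txt}
After op 9 (git add e.txt): modified={c.txt} staged={e.txt, f.txt}
After op 10 (modify a.txt): modified={a.txt, c.txt} staged={e.txt, f.txt}
After op 11 (git reset e.txt): modified={a.txt, c.txt, e.txt} staged={f.txt}
After op 12 (modify d.txt): modified={a.txt, c.txt, d.txt, e.txt} staged={f.txt}
After op 13 (git add d.txt): modified={a.txt, c.txt, e.txt} staged={d.txt, f.txt}
After op 14 (modify c.txt): modified={a.txt, c.txt, e.txt} staged={d.txt, f.txt}
After op 15 (git reset f.txt): modified={a.txt, c.txt, e.txt, f.txt} staged={d.txt}
After op 16 (git reset d.txt): modified={a.txt, c.txt, d.txt, e.txt, f.txt} staged={none}
After op 17 (modify b.txt): modified={a.txt, b.txt, c.txt, d.txt, e.txt, f.txt} staged={none}
After op 18 (git add e.txt): modified={a.txt, b.txt, c.txt, d.txt, f.txt} staged={e.txt}
After op 19 (git commit): modified={a.txt, b.txt, c.txt, d.txt, f.txt} staged={none}
After op 20 (modify e.txt): modified={a.txt, b.txt, c.txt, d.txt, e.txt, f.txt} staged={none}
After op 21 (modify c.txt): modified={a.txt, b.txt, c.txt, d.txt, e.txt, f.txt} staged={none}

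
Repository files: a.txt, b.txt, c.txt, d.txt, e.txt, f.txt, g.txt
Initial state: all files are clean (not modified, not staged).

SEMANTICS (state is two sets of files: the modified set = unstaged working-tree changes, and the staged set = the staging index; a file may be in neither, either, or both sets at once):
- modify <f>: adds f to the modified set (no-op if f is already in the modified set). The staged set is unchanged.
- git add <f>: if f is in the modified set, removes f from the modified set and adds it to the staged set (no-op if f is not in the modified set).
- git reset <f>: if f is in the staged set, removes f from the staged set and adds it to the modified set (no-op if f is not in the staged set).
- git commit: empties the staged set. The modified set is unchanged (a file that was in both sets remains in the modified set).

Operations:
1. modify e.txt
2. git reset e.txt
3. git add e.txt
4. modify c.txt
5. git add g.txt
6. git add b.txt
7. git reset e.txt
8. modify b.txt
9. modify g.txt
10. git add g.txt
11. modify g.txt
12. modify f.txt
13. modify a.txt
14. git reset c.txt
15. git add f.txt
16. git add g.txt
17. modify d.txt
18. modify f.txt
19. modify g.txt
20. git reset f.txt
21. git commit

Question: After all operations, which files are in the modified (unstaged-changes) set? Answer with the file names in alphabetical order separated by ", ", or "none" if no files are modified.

Answer: a.txt, b.txt, c.txt, d.txt, e.txt, f.txt, g.txt

Derivation:
After op 1 (modify e.txt): modified={e.txt} staged={none}
After op 2 (git reset e.txt): modified={e.txt} staged={none}
After op 3 (git add e.txt): modified={none} staged={e.txt}
After op 4 (modify c.txt): modified={c.txt} staged={e.txt}
After op 5 (git add g.txt): modified={c.txt} staged={e.txt}
After op 6 (git add b.txt): modified={c.txt} staged={e.txt}
After op 7 (git reset e.txt): modified={c.txt, e.txt} staged={none}
After op 8 (modify b.txt): modified={b.txt, c.txt, e.txt} staged={none}
After op 9 (modify g.txt): modified={b.txt, c.txt, e.txt, g.txt} staged={none}
After op 10 (git add g.txt): modified={b.txt, c.txt, e.txt} staged={g.txt}
After op 11 (modify g.txt): modified={b.txt, c.txt, e.txt, g.txt} staged={g.txt}
After op 12 (modify f.txt): modified={b.txt, c.txt, e.txt, f.txt, g.txt} staged={g.txt}
After op 13 (modify a.txt): modified={a.txt, b.txt, c.txt, e.txt, f.txt, g.txt} staged={g.txt}
After op 14 (git reset c.txt): modified={a.txt, b.txt, c.txt, e.txt, f.txt, g.txt} staged={g.txt}
After op 15 (git add f.txt): modified={a.txt, b.txt, c.txt, e.txt, g.txt} staged={f.txt, g.txt}
After op 16 (git add g.txt): modified={a.txt, b.txt, c.txt, e.txt} staged={f.txt, g.txt}
After op 17 (modify d.txt): modified={a.txt, b.txt, c.txt, d.txt, e.txt} staged={f.txt, g.txt}
After op 18 (modify f.txt): modified={a.txt, b.txt, c.txt, d.txt, e.txt, f.txt} staged={f.txt, g.txt}
After op 19 (modify g.txt): modified={a.txt, b.txt, c.txt, d.txt, e.txt, f.txt, g.txt} staged={f.txt, g.txt}
After op 20 (git reset f.txt): modified={a.txt, b.txt, c.txt, d.txt, e.txt, f.txt, g.txt} staged={g.txt}
After op 21 (git commit): modified={a.txt, b.txt, c.txt, d.txt, e.txt, f.txt, g.txt} staged={none}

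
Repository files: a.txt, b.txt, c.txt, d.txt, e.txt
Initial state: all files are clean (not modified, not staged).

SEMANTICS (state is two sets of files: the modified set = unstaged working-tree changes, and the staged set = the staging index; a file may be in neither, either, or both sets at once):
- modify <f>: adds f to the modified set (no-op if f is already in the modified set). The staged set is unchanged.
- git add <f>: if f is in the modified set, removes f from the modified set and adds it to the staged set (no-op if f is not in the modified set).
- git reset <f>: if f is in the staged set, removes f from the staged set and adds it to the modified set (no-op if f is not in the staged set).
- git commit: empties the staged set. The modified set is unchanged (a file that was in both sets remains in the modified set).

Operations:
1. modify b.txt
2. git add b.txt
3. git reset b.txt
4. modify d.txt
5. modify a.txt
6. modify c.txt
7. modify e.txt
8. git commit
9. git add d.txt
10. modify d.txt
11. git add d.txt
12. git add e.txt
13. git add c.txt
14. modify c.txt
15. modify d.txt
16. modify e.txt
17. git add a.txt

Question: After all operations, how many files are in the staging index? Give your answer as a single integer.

After op 1 (modify b.txt): modified={b.txt} staged={none}
After op 2 (git add b.txt): modified={none} staged={b.txt}
After op 3 (git reset b.txt): modified={b.txt} staged={none}
After op 4 (modify d.txt): modified={b.txt, d.txt} staged={none}
After op 5 (modify a.txt): modified={a.txt, b.txt, d.txt} staged={none}
After op 6 (modify c.txt): modified={a.txt, b.txt, c.txt, d.txt} staged={none}
After op 7 (modify e.txt): modified={a.txt, b.txt, c.txt, d.txt, e.txt} staged={none}
After op 8 (git commit): modified={a.txt, b.txt, c.txt, d.txt, e.txt} staged={none}
After op 9 (git add d.txt): modified={a.txt, b.txt, c.txt, e.txt} staged={d.txt}
After op 10 (modify d.txt): modified={a.txt, b.txt, c.txt, d.txt, e.txt} staged={d.txt}
After op 11 (git add d.txt): modified={a.txt, b.txt, c.txt, e.txt} staged={d.txt}
After op 12 (git add e.txt): modified={a.txt, b.txt, c.txt} staged={d.txt, e.txt}
After op 13 (git add c.txt): modified={a.txt, b.txt} staged={c.txt, d.txt, e.txt}
After op 14 (modify c.txt): modified={a.txt, b.txt, c.txt} staged={c.txt, d.txt, e.txt}
After op 15 (modify d.txt): modified={a.txt, b.txt, c.txt, d.txt} staged={c.txt, d.txt, e.txt}
After op 16 (modify e.txt): modified={a.txt, b.txt, c.txt, d.txt, e.txt} staged={c.txt, d.txt, e.txt}
After op 17 (git add a.txt): modified={b.txt, c.txt, d.txt, e.txt} staged={a.txt, c.txt, d.txt, e.txt}
Final staged set: {a.txt, c.txt, d.txt, e.txt} -> count=4

Answer: 4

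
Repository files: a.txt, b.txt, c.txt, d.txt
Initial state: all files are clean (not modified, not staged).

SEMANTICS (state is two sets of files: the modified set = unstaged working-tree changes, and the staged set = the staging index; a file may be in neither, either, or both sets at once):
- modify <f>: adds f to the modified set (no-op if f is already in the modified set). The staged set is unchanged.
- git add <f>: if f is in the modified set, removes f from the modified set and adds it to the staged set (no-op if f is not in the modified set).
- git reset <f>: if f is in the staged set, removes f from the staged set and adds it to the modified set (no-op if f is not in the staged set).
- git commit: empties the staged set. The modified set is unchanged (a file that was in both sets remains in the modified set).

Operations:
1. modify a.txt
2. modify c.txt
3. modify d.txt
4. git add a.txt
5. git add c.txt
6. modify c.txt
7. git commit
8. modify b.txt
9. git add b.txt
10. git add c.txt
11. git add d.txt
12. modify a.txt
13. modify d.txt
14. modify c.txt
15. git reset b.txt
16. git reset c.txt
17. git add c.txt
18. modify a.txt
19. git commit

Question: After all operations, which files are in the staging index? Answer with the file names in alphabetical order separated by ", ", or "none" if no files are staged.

Answer: none

Derivation:
After op 1 (modify a.txt): modified={a.txt} staged={none}
After op 2 (modify c.txt): modified={a.txt, c.txt} staged={none}
After op 3 (modify d.txt): modified={a.txt, c.txt, d.txt} staged={none}
After op 4 (git add a.txt): modified={c.txt, d.txt} staged={a.txt}
After op 5 (git add c.txt): modified={d.txt} staged={a.txt, c.txt}
After op 6 (modify c.txt): modified={c.txt, d.txt} staged={a.txt, c.txt}
After op 7 (git commit): modified={c.txt, d.txt} staged={none}
After op 8 (modify b.txt): modified={b.txt, c.txt, d.txt} staged={none}
After op 9 (git add b.txt): modified={c.txt, d.txt} staged={b.txt}
After op 10 (git add c.txt): modified={d.txt} staged={b.txt, c.txt}
After op 11 (git add d.txt): modified={none} staged={b.txt, c.txt, d.txt}
After op 12 (modify a.txt): modified={a.txt} staged={b.txt, c.txt, d.txt}
After op 13 (modify d.txt): modified={a.txt, d.txt} staged={b.txt, c.txt, d.txt}
After op 14 (modify c.txt): modified={a.txt, c.txt, d.txt} staged={b.txt, c.txt, d.txt}
After op 15 (git reset b.txt): modified={a.txt, b.txt, c.txt, d.txt} staged={c.txt, d.txt}
After op 16 (git reset c.txt): modified={a.txt, b.txt, c.txt, d.txt} staged={d.txt}
After op 17 (git add c.txt): modified={a.txt, b.txt, d.txt} staged={c.txt, d.txt}
After op 18 (modify a.txt): modified={a.txt, b.txt, d.txt} staged={c.txt, d.txt}
After op 19 (git commit): modified={a.txt, b.txt, d.txt} staged={none}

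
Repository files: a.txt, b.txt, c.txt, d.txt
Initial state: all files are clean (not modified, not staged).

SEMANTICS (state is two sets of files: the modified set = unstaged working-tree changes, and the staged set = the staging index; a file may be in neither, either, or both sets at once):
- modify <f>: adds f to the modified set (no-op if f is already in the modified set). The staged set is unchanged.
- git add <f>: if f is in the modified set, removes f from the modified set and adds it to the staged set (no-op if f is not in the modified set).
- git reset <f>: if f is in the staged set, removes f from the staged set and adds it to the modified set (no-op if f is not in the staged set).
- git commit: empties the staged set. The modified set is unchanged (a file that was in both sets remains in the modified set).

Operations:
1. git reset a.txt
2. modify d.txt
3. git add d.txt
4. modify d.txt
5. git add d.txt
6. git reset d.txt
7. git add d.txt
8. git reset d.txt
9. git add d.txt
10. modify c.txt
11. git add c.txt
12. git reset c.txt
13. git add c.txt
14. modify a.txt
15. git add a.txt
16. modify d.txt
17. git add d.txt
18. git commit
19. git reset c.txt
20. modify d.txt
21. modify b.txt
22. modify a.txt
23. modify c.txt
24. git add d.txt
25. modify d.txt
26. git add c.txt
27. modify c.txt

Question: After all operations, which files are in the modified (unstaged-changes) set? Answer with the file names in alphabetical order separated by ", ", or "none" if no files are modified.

After op 1 (git reset a.txt): modified={none} staged={none}
After op 2 (modify d.txt): modified={d.txt} staged={none}
After op 3 (git add d.txt): modified={none} staged={d.txt}
After op 4 (modify d.txt): modified={d.txt} staged={d.txt}
After op 5 (git add d.txt): modified={none} staged={d.txt}
After op 6 (git reset d.txt): modified={d.txt} staged={none}
After op 7 (git add d.txt): modified={none} staged={d.txt}
After op 8 (git reset d.txt): modified={d.txt} staged={none}
After op 9 (git add d.txt): modified={none} staged={d.txt}
After op 10 (modify c.txt): modified={c.txt} staged={d.txt}
After op 11 (git add c.txt): modified={none} staged={c.txt, d.txt}
After op 12 (git reset c.txt): modified={c.txt} staged={d.txt}
After op 13 (git add c.txt): modified={none} staged={c.txt, d.txt}
After op 14 (modify a.txt): modified={a.txt} staged={c.txt, d.txt}
After op 15 (git add a.txt): modified={none} staged={a.txt, c.txt, d.txt}
After op 16 (modify d.txt): modified={d.txt} staged={a.txt, c.txt, d.txt}
After op 17 (git add d.txt): modified={none} staged={a.txt, c.txt, d.txt}
After op 18 (git commit): modified={none} staged={none}
After op 19 (git reset c.txt): modified={none} staged={none}
After op 20 (modify d.txt): modified={d.txt} staged={none}
After op 21 (modify b.txt): modified={b.txt, d.txt} staged={none}
After op 22 (modify a.txt): modified={a.txt, b.txt, d.txt} staged={none}
After op 23 (modify c.txt): modified={a.txt, b.txt, c.txt, d.txt} staged={none}
After op 24 (git add d.txt): modified={a.txt, b.txt, c.txt} staged={d.txt}
After op 25 (modify d.txt): modified={a.txt, b.txt, c.txt, d.txt} staged={d.txt}
After op 26 (git add c.txt): modified={a.txt, b.txt, d.txt} staged={c.txt, d.txt}
After op 27 (modify c.txt): modified={a.txt, b.txt, c.txt, d.txt} staged={c.txt, d.txt}

Answer: a.txt, b.txt, c.txt, d.txt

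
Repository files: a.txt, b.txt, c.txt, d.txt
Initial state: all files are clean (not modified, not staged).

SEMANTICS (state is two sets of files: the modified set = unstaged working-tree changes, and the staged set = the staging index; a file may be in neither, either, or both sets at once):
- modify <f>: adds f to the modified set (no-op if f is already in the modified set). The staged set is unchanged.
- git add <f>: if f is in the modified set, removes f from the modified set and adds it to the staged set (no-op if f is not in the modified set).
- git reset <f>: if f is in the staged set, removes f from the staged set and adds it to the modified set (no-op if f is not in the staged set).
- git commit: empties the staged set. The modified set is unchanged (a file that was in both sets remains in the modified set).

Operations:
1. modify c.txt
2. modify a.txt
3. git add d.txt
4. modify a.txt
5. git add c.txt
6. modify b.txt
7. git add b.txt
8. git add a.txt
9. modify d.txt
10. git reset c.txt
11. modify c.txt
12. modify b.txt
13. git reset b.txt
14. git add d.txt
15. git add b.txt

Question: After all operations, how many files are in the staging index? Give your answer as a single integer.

After op 1 (modify c.txt): modified={c.txt} staged={none}
After op 2 (modify a.txt): modified={a.txt, c.txt} staged={none}
After op 3 (git add d.txt): modified={a.txt, c.txt} staged={none}
After op 4 (modify a.txt): modified={a.txt, c.txt} staged={none}
After op 5 (git add c.txt): modified={a.txt} staged={c.txt}
After op 6 (modify b.txt): modified={a.txt, b.txt} staged={c.txt}
After op 7 (git add b.txt): modified={a.txt} staged={b.txt, c.txt}
After op 8 (git add a.txt): modified={none} staged={a.txt, b.txt, c.txt}
After op 9 (modify d.txt): modified={d.txt} staged={a.txt, b.txt, c.txt}
After op 10 (git reset c.txt): modified={c.txt, d.txt} staged={a.txt, b.txt}
After op 11 (modify c.txt): modified={c.txt, d.txt} staged={a.txt, b.txt}
After op 12 (modify b.txt): modified={b.txt, c.txt, d.txt} staged={a.txt, b.txt}
After op 13 (git reset b.txt): modified={b.txt, c.txt, d.txt} staged={a.txt}
After op 14 (git add d.txt): modified={b.txt, c.txt} staged={a.txt, d.txt}
After op 15 (git add b.txt): modified={c.txt} staged={a.txt, b.txt, d.txt}
Final staged set: {a.txt, b.txt, d.txt} -> count=3

Answer: 3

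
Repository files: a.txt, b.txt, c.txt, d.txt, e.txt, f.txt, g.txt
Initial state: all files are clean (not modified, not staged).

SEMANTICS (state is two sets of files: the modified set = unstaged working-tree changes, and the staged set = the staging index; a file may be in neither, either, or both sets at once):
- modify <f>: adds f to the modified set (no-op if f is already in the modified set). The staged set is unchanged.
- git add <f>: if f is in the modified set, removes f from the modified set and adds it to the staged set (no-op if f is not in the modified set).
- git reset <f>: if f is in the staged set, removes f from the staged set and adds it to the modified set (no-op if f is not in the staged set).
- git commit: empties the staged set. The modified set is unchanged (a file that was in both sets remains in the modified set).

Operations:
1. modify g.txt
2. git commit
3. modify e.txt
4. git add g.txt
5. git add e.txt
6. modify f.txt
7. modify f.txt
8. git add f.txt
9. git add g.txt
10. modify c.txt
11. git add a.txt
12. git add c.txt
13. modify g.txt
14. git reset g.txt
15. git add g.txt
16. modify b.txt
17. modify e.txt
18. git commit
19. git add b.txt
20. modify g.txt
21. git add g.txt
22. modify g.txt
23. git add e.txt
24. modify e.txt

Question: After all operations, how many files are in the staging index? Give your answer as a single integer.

Answer: 3

Derivation:
After op 1 (modify g.txt): modified={g.txt} staged={none}
After op 2 (git commit): modified={g.txt} staged={none}
After op 3 (modify e.txt): modified={e.txt, g.txt} staged={none}
After op 4 (git add g.txt): modified={e.txt} staged={g.txt}
After op 5 (git add e.txt): modified={none} staged={e.txt, g.txt}
After op 6 (modify f.txt): modified={f.txt} staged={e.txt, g.txt}
After op 7 (modify f.txt): modified={f.txt} staged={e.txt, g.txt}
After op 8 (git add f.txt): modified={none} staged={e.txt, f.txt, g.txt}
After op 9 (git add g.txt): modified={none} staged={e.txt, f.txt, g.txt}
After op 10 (modify c.txt): modified={c.txt} staged={e.txt, f.txt, g.txt}
After op 11 (git add a.txt): modified={c.txt} staged={e.txt, f.txt, g.txt}
After op 12 (git add c.txt): modified={none} staged={c.txt, e.txt, f.txt, g.txt}
After op 13 (modify g.txt): modified={g.txt} staged={c.txt, e.txt, f.txt, g.txt}
After op 14 (git reset g.txt): modified={g.txt} staged={c.txt, e.txt, f.txt}
After op 15 (git add g.txt): modified={none} staged={c.txt, e.txt, f.txt, g.txt}
After op 16 (modify b.txt): modified={b.txt} staged={c.txt, e.txt, f.txt, g.txt}
After op 17 (modify e.txt): modified={b.txt, e.txt} staged={c.txt, e.txt, f.txt, g.txt}
After op 18 (git commit): modified={b.txt, e.txt} staged={none}
After op 19 (git add b.txt): modified={e.txt} staged={b.txt}
After op 20 (modify g.txt): modified={e.txt, g.txt} staged={b.txt}
After op 21 (git add g.txt): modified={e.txt} staged={b.txt, g.txt}
After op 22 (modify g.txt): modified={e.txt, g.txt} staged={b.txt, g.txt}
After op 23 (git add e.txt): modified={g.txt} staged={b.txt, e.txt, g.txt}
After op 24 (modify e.txt): modified={e.txt, g.txt} staged={b.txt, e.txt, g.txt}
Final staged set: {b.txt, e.txt, g.txt} -> count=3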